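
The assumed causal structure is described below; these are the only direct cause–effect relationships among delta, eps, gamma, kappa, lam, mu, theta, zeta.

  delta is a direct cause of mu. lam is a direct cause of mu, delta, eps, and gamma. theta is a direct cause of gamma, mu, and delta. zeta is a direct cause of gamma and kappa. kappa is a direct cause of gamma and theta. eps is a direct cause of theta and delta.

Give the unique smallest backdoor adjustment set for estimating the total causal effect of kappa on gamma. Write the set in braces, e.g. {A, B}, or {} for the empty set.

{zeta}

Variables eligible for adjustment (non-descendants of kappa, excluding kappa and gamma): {eps, lam, zeta}.
Backdoor paths from kappa to gamma:
  P1: kappa <- zeta -> gamma
The empty set is not sufficient: P1 (kappa <- zeta -> gamma) has no collider blocking it and no conditioned non-collider, so it is open.
Try {zeta}:
  P1: blocked at fork node zeta ∈ conditioning set.
{zeta} contains no descendant of kappa and blocks every backdoor path.
No other singleton works — e.g. {lam} leaves P1 open — so {zeta} is the unique smallest valid adjustment set.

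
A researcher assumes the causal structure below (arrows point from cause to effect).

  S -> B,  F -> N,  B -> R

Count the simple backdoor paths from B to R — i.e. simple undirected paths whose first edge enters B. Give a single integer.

A backdoor path from B to R is any simple undirected path whose first edge points into B (i.e. leaves B via a parent).
Parents of B: {S}.
No simple path from any parent of B reaches R without revisiting B, so there are no backdoor paths.

0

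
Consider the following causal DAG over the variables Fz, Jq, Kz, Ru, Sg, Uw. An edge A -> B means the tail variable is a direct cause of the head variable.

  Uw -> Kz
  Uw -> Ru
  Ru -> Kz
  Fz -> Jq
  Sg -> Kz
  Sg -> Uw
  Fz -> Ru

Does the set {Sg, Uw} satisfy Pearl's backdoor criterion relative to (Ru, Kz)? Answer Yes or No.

Backdoor paths from Ru to Kz (paths whose first edge points into Ru):
  P1: Ru <- Uw <- Sg -> Kz
  P2: Ru <- Uw -> Kz
Condition 1 (no descendant of Ru in the set): holds — descendants of Ru are {Kz}; none are in {Sg, Uw}.
Condition 2 (every backdoor path blocked by {Sg, Uw}):
  P1: blocked at chain node Uw ∈ conditioning set.
  P2: blocked at fork node Uw ∈ conditioning set.
{Sg, Uw} satisfies the backdoor criterion.

Yes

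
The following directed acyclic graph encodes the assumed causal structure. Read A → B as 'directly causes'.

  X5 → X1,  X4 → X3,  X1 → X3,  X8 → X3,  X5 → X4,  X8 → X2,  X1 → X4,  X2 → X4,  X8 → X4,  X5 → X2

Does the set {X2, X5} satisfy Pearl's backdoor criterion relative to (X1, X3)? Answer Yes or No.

Backdoor paths from X1 to X3 (paths whose first edge points into X1):
  P1: X1 <- X5 -> X2 <- X8 -> X4 -> X3
  P2: X1 <- X5 -> X2 <- X8 -> X3
  P3: X1 <- X5 -> X2 -> X4 <- X8 -> X3
  P4: X1 <- X5 -> X2 -> X4 -> X3
  P5: X1 <- X5 -> X4 <- X8 -> X3
  P6: X1 <- X5 -> X4 <- X2 <- X8 -> X3
  P7: X1 <- X5 -> X4 -> X3
Condition 1 (no descendant of X1 in the set): holds — descendants of X1 are {X3, X4}; none are in {X2, X5}.
Condition 2 (every backdoor path blocked by {X2, X5}):
  P1: blocked at fork node X5 ∈ conditioning set.
  P2: blocked at fork node X5 ∈ conditioning set.
  P3: blocked at fork node X5 ∈ conditioning set.
  P4: blocked at fork node X5 ∈ conditioning set.
  P5: blocked at fork node X5 ∈ conditioning set.
  P6: blocked at fork node X5 ∈ conditioning set.
  P7: blocked at fork node X5 ∈ conditioning set.
{X2, X5} satisfies the backdoor criterion.

Yes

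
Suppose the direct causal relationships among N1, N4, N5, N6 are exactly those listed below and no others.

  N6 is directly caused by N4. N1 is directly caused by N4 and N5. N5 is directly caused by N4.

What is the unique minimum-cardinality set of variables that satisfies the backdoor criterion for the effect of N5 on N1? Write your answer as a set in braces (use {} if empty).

Variables eligible for adjustment (non-descendants of N5, excluding N5 and N1): {N4, N6}.
Backdoor paths from N5 to N1:
  P1: N5 <- N4 -> N1
The empty set is not sufficient: P1 (N5 <- N4 -> N1) has no collider blocking it and no conditioned non-collider, so it is open.
Try {N4}:
  P1: blocked at fork node N4 ∈ conditioning set.
{N4} contains no descendant of N5 and blocks every backdoor path.
No other singleton works — e.g. {N6} leaves P1 open — so {N4} is the unique smallest valid adjustment set.

{N4}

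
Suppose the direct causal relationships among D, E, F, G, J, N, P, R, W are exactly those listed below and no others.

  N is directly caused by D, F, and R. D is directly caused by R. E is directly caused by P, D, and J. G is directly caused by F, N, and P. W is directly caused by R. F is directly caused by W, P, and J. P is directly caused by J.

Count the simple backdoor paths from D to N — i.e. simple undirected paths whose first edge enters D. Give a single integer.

A backdoor path from D to N is any simple undirected path whose first edge points into D (i.e. leaves D via a parent).
Parents of D: {R}.
Enumerating:
  P1: D <- R -> W -> F <- J -> P -> G <- N
  P2: D <- R -> W -> F <- J -> E <- P -> G <- N
  P3: D <- R -> W -> F <- P -> G <- N
  P4: D <- R -> W -> F -> N
  P5: D <- R -> W -> F -> G <- N
  P6: D <- R -> N
That exhausts the simple backdoor paths. Count: 6.

6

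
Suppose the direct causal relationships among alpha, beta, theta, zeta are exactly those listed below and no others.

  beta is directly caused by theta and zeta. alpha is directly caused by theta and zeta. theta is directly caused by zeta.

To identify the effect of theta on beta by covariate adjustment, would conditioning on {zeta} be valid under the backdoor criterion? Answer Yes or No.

Yes

Backdoor paths from theta to beta (paths whose first edge points into theta):
  P1: theta <- zeta -> beta
Condition 1 (no descendant of theta in the set): holds — descendants of theta are {alpha, beta}; none are in {zeta}.
Condition 2 (every backdoor path blocked by {zeta}):
  P1: blocked at fork node zeta ∈ conditioning set.
{zeta} satisfies the backdoor criterion.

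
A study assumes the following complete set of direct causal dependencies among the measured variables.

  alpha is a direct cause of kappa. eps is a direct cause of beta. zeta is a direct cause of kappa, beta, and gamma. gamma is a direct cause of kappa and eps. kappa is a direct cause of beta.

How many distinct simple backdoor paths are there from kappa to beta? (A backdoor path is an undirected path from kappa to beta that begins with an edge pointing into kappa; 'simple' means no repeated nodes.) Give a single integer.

4

A backdoor path from kappa to beta is any simple undirected path whose first edge points into kappa (i.e. leaves kappa via a parent).
Parents of kappa: {alpha, gamma, zeta}.
Enumerating:
  P1: kappa <- zeta -> gamma -> eps -> beta
  P2: kappa <- zeta -> beta
  P3: kappa <- gamma <- zeta -> beta
  P4: kappa <- gamma -> eps -> beta
That exhausts the simple backdoor paths. Count: 4.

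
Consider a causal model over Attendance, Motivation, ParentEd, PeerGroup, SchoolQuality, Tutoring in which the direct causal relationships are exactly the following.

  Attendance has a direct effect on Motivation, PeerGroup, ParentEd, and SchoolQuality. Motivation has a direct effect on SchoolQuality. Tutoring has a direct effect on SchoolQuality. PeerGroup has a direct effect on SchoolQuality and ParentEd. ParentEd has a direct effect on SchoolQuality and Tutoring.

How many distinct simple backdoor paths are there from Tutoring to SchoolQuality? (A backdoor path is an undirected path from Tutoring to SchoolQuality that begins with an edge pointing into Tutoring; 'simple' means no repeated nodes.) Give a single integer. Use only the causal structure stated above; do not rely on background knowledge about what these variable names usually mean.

7

A backdoor path from Tutoring to SchoolQuality is any simple undirected path whose first edge points into Tutoring (i.e. leaves Tutoring via a parent).
Parents of Tutoring: {ParentEd}.
Enumerating:
  P1: Tutoring <- ParentEd <- Attendance -> Motivation -> SchoolQuality
  P2: Tutoring <- ParentEd <- Attendance -> PeerGroup -> SchoolQuality
  P3: Tutoring <- ParentEd <- Attendance -> SchoolQuality
  P4: Tutoring <- ParentEd <- PeerGroup <- Attendance -> Motivation -> SchoolQuality
  P5: Tutoring <- ParentEd <- PeerGroup <- Attendance -> SchoolQuality
  P6: Tutoring <- ParentEd <- PeerGroup -> SchoolQuality
  P7: Tutoring <- ParentEd -> SchoolQuality
That exhausts the simple backdoor paths. Count: 7.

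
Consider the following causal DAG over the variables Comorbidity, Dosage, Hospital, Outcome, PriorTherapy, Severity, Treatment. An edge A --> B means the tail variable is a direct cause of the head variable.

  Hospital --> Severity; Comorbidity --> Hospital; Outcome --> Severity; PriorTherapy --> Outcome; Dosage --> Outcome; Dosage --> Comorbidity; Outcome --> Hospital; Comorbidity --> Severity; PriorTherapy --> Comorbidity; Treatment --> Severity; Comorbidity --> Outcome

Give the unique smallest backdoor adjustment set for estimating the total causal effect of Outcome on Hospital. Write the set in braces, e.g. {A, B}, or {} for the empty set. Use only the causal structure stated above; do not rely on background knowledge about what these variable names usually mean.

{Comorbidity}

Variables eligible for adjustment (non-descendants of Outcome, excluding Outcome and Hospital): {Comorbidity, Dosage, PriorTherapy, Treatment}.
Backdoor paths from Outcome to Hospital:
  P1: Outcome <- PriorTherapy -> Comorbidity -> Hospital
  P2: Outcome <- PriorTherapy -> Comorbidity -> Severity <- Hospital
  P3: Outcome <- Dosage -> Comorbidity -> Hospital
  P4: Outcome <- Dosage -> Comorbidity -> Severity <- Hospital
  P5: Outcome <- Comorbidity -> Hospital
  P6: Outcome <- Comorbidity -> Severity <- Hospital
The empty set is not sufficient: P1 (Outcome <- PriorTherapy -> Comorbidity -> Hospital) has no collider blocking it and no conditioned non-collider, so it is open.
Try {Comorbidity}:
  P1: blocked at chain node Comorbidity ∈ conditioning set.
  P2: blocked at chain node Comorbidity ∈ conditioning set.
  P3: blocked at chain node Comorbidity ∈ conditioning set.
  P4: blocked at chain node Comorbidity ∈ conditioning set.
  P5: blocked at fork node Comorbidity ∈ conditioning set.
  P6: blocked at fork node Comorbidity ∈ conditioning set.
{Comorbidity} contains no descendant of Outcome and blocks every backdoor path.
No other singleton works — e.g. {PriorTherapy} leaves P3 open — so {Comorbidity} is the unique smallest valid adjustment set.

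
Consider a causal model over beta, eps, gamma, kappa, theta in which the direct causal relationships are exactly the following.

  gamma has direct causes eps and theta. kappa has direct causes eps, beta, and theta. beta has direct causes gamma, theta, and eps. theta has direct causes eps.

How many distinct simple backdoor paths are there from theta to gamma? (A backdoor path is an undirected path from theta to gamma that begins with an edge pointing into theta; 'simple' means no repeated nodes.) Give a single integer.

3

A backdoor path from theta to gamma is any simple undirected path whose first edge points into theta (i.e. leaves theta via a parent).
Parents of theta: {eps}.
Enumerating:
  P1: theta <- eps -> gamma
  P2: theta <- eps -> beta <- gamma
  P3: theta <- eps -> kappa <- beta <- gamma
That exhausts the simple backdoor paths. Count: 3.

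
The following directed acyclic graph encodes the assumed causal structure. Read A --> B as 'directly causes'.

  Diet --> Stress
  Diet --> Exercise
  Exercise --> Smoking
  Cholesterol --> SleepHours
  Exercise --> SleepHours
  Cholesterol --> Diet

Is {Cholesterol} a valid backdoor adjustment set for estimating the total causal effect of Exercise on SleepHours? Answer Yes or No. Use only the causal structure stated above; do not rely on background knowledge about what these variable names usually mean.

Yes

Backdoor paths from Exercise to SleepHours (paths whose first edge points into Exercise):
  P1: Exercise <- Diet <- Cholesterol -> SleepHours
Condition 1 (no descendant of Exercise in the set): holds — descendants of Exercise are {SleepHours, Smoking}; none are in {Cholesterol}.
Condition 2 (every backdoor path blocked by {Cholesterol}):
  P1: blocked at fork node Cholesterol ∈ conditioning set.
{Cholesterol} satisfies the backdoor criterion.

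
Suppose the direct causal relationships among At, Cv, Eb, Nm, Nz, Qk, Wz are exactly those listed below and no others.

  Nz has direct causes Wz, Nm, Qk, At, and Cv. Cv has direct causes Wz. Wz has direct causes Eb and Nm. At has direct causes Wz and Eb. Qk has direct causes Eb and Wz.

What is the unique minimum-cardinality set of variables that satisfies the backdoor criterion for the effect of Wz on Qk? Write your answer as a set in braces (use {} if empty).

{Eb}

Variables eligible for adjustment (non-descendants of Wz, excluding Wz and Qk): {Eb, Nm}.
Backdoor paths from Wz to Qk:
  P1: Wz <- Nm -> Nz <- Qk
  P2: Wz <- Nm -> Nz <- At <- Eb -> Qk
  P3: Wz <- Eb -> Qk
  P4: Wz <- Eb -> At -> Nz <- Qk
The empty set is not sufficient: P3 (Wz <- Eb -> Qk) has no collider blocking it and no conditioned non-collider, so it is open.
Try {Eb}:
  P1: blocked at collider Nz (neither it nor any descendant is in the conditioning set).
  P2: blocked at collider Nz (neither it nor any descendant is in the conditioning set).
  P3: blocked at fork node Eb ∈ conditioning set.
  P4: blocked at fork node Eb ∈ conditioning set.
{Eb} contains no descendant of Wz and blocks every backdoor path.
No other singleton works — e.g. {Nm} leaves P3 open — so {Eb} is the unique smallest valid adjustment set.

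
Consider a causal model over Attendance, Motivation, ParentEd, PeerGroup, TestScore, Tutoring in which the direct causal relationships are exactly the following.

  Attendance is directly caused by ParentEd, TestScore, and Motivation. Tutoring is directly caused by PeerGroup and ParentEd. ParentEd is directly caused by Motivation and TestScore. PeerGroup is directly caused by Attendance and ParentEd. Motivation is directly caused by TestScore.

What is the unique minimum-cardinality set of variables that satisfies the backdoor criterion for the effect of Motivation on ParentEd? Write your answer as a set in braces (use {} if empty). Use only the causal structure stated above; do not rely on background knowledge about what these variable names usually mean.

Variables eligible for adjustment (non-descendants of Motivation, excluding Motivation and ParentEd): {TestScore}.
Backdoor paths from Motivation to ParentEd:
  P1: Motivation <- TestScore -> ParentEd
  P2: Motivation <- TestScore -> Attendance <- ParentEd
  P3: Motivation <- TestScore -> Attendance -> PeerGroup <- ParentEd
  P4: Motivation <- TestScore -> Attendance -> PeerGroup -> Tutoring <- ParentEd
The empty set is not sufficient: P1 (Motivation <- TestScore -> ParentEd) has no collider blocking it and no conditioned non-collider, so it is open.
Try {TestScore}:
  P1: blocked at fork node TestScore ∈ conditioning set.
  P2: blocked at fork node TestScore ∈ conditioning set.
  P3: blocked at fork node TestScore ∈ conditioning set.
  P4: blocked at fork node TestScore ∈ conditioning set.
{TestScore} contains no descendant of Motivation and blocks every backdoor path.
{TestScore} is the unique smallest valid adjustment set.

{TestScore}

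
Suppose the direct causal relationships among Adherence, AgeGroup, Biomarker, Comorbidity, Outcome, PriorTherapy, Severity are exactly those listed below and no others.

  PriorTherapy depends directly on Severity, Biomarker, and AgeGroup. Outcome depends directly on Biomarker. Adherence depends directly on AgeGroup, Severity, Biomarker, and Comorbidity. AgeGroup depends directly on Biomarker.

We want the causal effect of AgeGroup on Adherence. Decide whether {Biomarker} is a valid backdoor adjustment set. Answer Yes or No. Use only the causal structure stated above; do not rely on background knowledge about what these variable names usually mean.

Backdoor paths from AgeGroup to Adherence (paths whose first edge points into AgeGroup):
  P1: AgeGroup <- Biomarker -> PriorTherapy <- Severity -> Adherence
  P2: AgeGroup <- Biomarker -> Adherence
Condition 1 (no descendant of AgeGroup in the set): holds — descendants of AgeGroup are {Adherence, PriorTherapy}; none are in {Biomarker}.
Condition 2 (every backdoor path blocked by {Biomarker}):
  P1: blocked at fork node Biomarker ∈ conditioning set.
  P2: blocked at fork node Biomarker ∈ conditioning set.
{Biomarker} satisfies the backdoor criterion.

Yes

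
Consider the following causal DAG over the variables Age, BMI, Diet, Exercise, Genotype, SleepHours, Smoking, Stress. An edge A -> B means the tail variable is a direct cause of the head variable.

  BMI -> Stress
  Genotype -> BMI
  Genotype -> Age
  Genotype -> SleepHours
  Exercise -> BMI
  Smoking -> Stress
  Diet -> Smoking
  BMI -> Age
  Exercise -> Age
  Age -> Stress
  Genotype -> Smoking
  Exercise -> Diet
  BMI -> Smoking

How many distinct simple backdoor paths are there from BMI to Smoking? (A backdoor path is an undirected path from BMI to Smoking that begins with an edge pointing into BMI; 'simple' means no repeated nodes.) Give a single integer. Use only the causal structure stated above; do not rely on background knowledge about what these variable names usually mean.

6

A backdoor path from BMI to Smoking is any simple undirected path whose first edge points into BMI (i.e. leaves BMI via a parent).
Parents of BMI: {Exercise, Genotype}.
Enumerating:
  P1: BMI <- Genotype -> Age <- Exercise -> Diet -> Smoking
  P2: BMI <- Genotype -> Age -> Stress <- Smoking
  P3: BMI <- Genotype -> Smoking
  P4: BMI <- Exercise -> Diet -> Smoking
  P5: BMI <- Exercise -> Age <- Genotype -> Smoking
  P6: BMI <- Exercise -> Age -> Stress <- Smoking
That exhausts the simple backdoor paths. Count: 6.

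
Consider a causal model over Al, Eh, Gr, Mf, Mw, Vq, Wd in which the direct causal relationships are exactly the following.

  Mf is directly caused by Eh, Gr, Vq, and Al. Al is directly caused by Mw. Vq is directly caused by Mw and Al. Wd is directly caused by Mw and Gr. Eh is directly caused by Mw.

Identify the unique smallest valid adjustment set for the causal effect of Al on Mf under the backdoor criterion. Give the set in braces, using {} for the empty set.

Variables eligible for adjustment (non-descendants of Al, excluding Al and Mf): {Eh, Gr, Mw, Wd}.
Backdoor paths from Al to Mf:
  P1: Al <- Mw -> Eh -> Mf
  P2: Al <- Mw -> Vq -> Mf
  P3: Al <- Mw -> Wd <- Gr -> Mf
The empty set is not sufficient: P1 (Al <- Mw -> Eh -> Mf) has no collider blocking it and no conditioned non-collider, so it is open.
Try {Mw}:
  P1: blocked at fork node Mw ∈ conditioning set.
  P2: blocked at fork node Mw ∈ conditioning set.
  P3: blocked at fork node Mw ∈ conditioning set.
{Mw} contains no descendant of Al and blocks every backdoor path.
No other singleton works — e.g. {Eh} leaves P2 open — so {Mw} is the unique smallest valid adjustment set.

{Mw}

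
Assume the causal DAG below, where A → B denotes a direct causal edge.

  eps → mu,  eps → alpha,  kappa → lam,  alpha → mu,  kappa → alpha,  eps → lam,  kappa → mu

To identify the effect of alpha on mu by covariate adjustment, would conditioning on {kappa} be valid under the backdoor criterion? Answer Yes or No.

No

Backdoor paths from alpha to mu (paths whose first edge points into alpha):
  P1: alpha <- eps -> lam <- kappa -> mu
  P2: alpha <- eps -> mu
  P3: alpha <- kappa -> lam <- eps -> mu
  P4: alpha <- kappa -> mu
Condition 1 (no descendant of alpha in the set): holds — descendants of alpha are {mu}; none are in {kappa}.
Condition 2 (every backdoor path blocked by {kappa}):
  P1: blocked at collider lam (neither it nor any descendant is in the conditioning set).
  P2: open — no interior node is in the conditioning set.
  P3: blocked at fork node kappa ∈ conditioning set.
  P4: blocked at fork node kappa ∈ conditioning set.
{kappa} does not satisfy the backdoor criterion.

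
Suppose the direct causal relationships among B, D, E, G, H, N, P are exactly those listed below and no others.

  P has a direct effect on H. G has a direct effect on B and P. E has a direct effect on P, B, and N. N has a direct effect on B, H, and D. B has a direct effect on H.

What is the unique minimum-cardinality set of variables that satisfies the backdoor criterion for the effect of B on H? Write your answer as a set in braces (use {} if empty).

Variables eligible for adjustment (non-descendants of B, excluding B and H): {D, E, G, N, P}.
Backdoor paths from B to H:
  P1: B <- E -> N -> H
  P2: B <- E -> P -> H
  P3: B <- N <- E -> P -> H
  P4: B <- N -> H
  P5: B <- G -> P <- E -> N -> H
  P6: B <- G -> P -> H
The empty set is not sufficient: P1 (B <- E -> N -> H) has no collider blocking it and no conditioned non-collider, so it is open.
Try {N, P}:
  P1: blocked at chain node N ∈ conditioning set.
  P2: blocked at chain node P ∈ conditioning set.
  P3: blocked at chain node N ∈ conditioning set.
  P4: blocked at fork node N ∈ conditioning set.
  P5: blocked at chain node N ∈ conditioning set.
  P6: blocked at chain node P ∈ conditioning set.
{N, P} contains no descendant of B and blocks every backdoor path.
Every element of {N, P} is needed (dropping N leaves P1 open; dropping P leaves P2 open), so no proper subset is valid.
Among all size-2 subsets of the eligible variables, only {N, P} blocks every backdoor path, so it is the unique smallest valid adjustment set.

{N, P}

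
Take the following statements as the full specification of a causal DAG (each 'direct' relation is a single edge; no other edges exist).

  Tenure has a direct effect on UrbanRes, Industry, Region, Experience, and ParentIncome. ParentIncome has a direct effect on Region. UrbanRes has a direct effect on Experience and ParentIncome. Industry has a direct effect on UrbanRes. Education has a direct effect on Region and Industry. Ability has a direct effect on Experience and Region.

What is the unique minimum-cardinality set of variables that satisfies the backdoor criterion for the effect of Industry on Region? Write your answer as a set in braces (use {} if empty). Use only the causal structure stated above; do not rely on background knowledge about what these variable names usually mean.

{Education, Tenure}

Variables eligible for adjustment (non-descendants of Industry, excluding Industry and Region): {Ability, Education, Tenure}.
Backdoor paths from Industry to Region:
  P1: Industry <- Education -> Region
  P2: Industry <- Tenure -> UrbanRes -> ParentIncome -> Region
  P3: Industry <- Tenure -> UrbanRes -> Experience <- Ability -> Region
  P4: Industry <- Tenure -> ParentIncome <- UrbanRes -> Experience <- Ability -> Region
  P5: Industry <- Tenure -> ParentIncome -> Region
  P6: Industry <- Tenure -> Experience <- Ability -> Region
  P7: Industry <- Tenure -> Experience <- UrbanRes -> ParentIncome -> Region
  P8: Industry <- Tenure -> Region
The empty set is not sufficient: P1 (Industry <- Education -> Region) has no collider blocking it and no conditioned non-collider, so it is open.
Try {Education, Tenure}:
  P1: blocked at fork node Education ∈ conditioning set.
  P2: blocked at fork node Tenure ∈ conditioning set.
  P3: blocked at fork node Tenure ∈ conditioning set.
  P4: blocked at fork node Tenure ∈ conditioning set.
  P5: blocked at fork node Tenure ∈ conditioning set.
  P6: blocked at fork node Tenure ∈ conditioning set.
  P7: blocked at fork node Tenure ∈ conditioning set.
  P8: blocked at fork node Tenure ∈ conditioning set.
{Education, Tenure} contains no descendant of Industry and blocks every backdoor path.
Every element of {Education, Tenure} is needed (dropping Education leaves P1 open; dropping Tenure leaves P2 open), so no proper subset is valid.
Among all size-2 subsets of the eligible variables, only {Education, Tenure} blocks every backdoor path, so it is the unique smallest valid adjustment set.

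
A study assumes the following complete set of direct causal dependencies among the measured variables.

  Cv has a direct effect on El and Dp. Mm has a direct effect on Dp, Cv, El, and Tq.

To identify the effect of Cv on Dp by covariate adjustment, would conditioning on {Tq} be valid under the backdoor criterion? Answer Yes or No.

Backdoor paths from Cv to Dp (paths whose first edge points into Cv):
  P1: Cv <- Mm -> Dp
Condition 1 (no descendant of Cv in the set): holds — descendants of Cv are {Dp, El}; none are in {Tq}.
Condition 2 (every backdoor path blocked by {Tq}):
  P1: open — no interior node is in the conditioning set.
{Tq} does not satisfy the backdoor criterion.

No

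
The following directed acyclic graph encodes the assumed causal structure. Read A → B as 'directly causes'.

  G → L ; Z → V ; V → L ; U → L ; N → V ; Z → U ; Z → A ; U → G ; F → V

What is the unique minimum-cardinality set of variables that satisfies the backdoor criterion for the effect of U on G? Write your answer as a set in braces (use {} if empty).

Variables eligible for adjustment (non-descendants of U, excluding U and G): {A, F, N, V, Z}.
Backdoor paths from U to G:
  P1: U <- Z -> V -> L <- G
Each backdoor path contains an unconditioned collider, so every path is already blocked with the empty conditioning set:
  P1: blocked at collider L (neither it nor any descendant is in the conditioning set).
The empty set is therefore the unique smallest valid set.

{}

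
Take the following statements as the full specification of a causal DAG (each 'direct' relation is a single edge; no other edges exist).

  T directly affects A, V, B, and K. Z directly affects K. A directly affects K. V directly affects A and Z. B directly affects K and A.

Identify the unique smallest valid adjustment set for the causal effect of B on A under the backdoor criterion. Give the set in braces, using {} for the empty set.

Variables eligible for adjustment (non-descendants of B, excluding B and A): {T, V, Z}.
Backdoor paths from B to A:
  P1: B <- T -> V -> A
  P2: B <- T -> V -> Z -> K <- A
  P3: B <- T -> A
  P4: B <- T -> K <- A
  P5: B <- T -> K <- Z <- V -> A
The empty set is not sufficient: P1 (B <- T -> V -> A) has no collider blocking it and no conditioned non-collider, so it is open.
Try {T}:
  P1: blocked at fork node T ∈ conditioning set.
  P2: blocked at fork node T ∈ conditioning set.
  P3: blocked at fork node T ∈ conditioning set.
  P4: blocked at fork node T ∈ conditioning set.
  P5: blocked at fork node T ∈ conditioning set.
{T} contains no descendant of B and blocks every backdoor path.
No other singleton works — e.g. {V} leaves P3 open — so {T} is the unique smallest valid adjustment set.

{T}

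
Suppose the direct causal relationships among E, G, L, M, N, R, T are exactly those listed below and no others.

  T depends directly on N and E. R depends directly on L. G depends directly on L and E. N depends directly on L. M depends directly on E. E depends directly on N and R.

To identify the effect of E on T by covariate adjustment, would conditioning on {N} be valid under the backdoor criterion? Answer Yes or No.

Backdoor paths from E to T (paths whose first edge points into E):
  P1: E <- N -> T
  P2: E <- R <- L -> N -> T
Condition 1 (no descendant of E in the set): holds — descendants of E are {G, M, T}; none are in {N}.
Condition 2 (every backdoor path blocked by {N}):
  P1: blocked at fork node N ∈ conditioning set.
  P2: blocked at chain node N ∈ conditioning set.
{N} satisfies the backdoor criterion.

Yes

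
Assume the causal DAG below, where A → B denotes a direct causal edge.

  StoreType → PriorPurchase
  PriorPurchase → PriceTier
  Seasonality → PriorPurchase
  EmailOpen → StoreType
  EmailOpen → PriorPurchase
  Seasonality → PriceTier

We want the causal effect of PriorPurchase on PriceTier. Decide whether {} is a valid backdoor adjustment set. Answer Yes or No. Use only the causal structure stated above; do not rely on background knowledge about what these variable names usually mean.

No

Backdoor paths from PriorPurchase to PriceTier (paths whose first edge points into PriorPurchase):
  P1: PriorPurchase <- Seasonality -> PriceTier
Condition 1 (no descendant of PriorPurchase in the set): holds — descendants of PriorPurchase are {PriceTier}; none are in {}.
Condition 2 (every backdoor path blocked by {}):
  P1: open — no interior node is in the conditioning set.
{} does not satisfy the backdoor criterion.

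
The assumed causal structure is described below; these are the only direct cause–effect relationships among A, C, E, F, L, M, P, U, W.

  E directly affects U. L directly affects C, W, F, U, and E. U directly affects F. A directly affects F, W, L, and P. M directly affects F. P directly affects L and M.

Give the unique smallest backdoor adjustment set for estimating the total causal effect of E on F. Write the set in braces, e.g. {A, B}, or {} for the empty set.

{L}

Variables eligible for adjustment (non-descendants of E, excluding E and F): {A, C, L, M, P, W}.
Backdoor paths from E to F:
  P1: E <- L <- A -> P -> M -> F
  P2: E <- L <- A -> F
  P3: E <- L <- P <- A -> F
  P4: E <- L <- P -> M -> F
  P5: E <- L -> U -> F
  P6: E <- L -> F
  P7: E <- L -> W <- A -> P -> M -> F
  P8: E <- L -> W <- A -> F
The empty set is not sufficient: P1 (E <- L <- A -> P -> M -> F) has no collider blocking it and no conditioned non-collider, so it is open.
Try {L}:
  P1: blocked at chain node L ∈ conditioning set.
  P2: blocked at chain node L ∈ conditioning set.
  P3: blocked at chain node L ∈ conditioning set.
  P4: blocked at chain node L ∈ conditioning set.
  P5: blocked at fork node L ∈ conditioning set.
  P6: blocked at fork node L ∈ conditioning set.
  P7: blocked at fork node L ∈ conditioning set.
  P8: blocked at fork node L ∈ conditioning set.
{L} contains no descendant of E and blocks every backdoor path.
No other singleton works — e.g. {A} leaves P4 open — so {L} is the unique smallest valid adjustment set.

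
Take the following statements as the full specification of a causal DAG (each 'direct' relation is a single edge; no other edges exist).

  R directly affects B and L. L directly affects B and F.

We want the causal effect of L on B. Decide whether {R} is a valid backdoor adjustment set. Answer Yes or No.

Backdoor paths from L to B (paths whose first edge points into L):
  P1: L <- R -> B
Condition 1 (no descendant of L in the set): holds — descendants of L are {B, F}; none are in {R}.
Condition 2 (every backdoor path blocked by {R}):
  P1: blocked at fork node R ∈ conditioning set.
{R} satisfies the backdoor criterion.

Yes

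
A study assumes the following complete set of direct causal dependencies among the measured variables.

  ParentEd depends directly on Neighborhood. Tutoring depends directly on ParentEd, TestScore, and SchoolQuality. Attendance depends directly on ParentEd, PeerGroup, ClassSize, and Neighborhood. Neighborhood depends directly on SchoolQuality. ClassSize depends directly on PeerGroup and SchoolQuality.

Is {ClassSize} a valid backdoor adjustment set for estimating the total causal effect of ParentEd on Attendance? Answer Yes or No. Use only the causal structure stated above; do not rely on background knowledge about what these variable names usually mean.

No

Backdoor paths from ParentEd to Attendance (paths whose first edge points into ParentEd):
  P1: ParentEd <- Neighborhood <- SchoolQuality -> ClassSize <- PeerGroup -> Attendance
  P2: ParentEd <- Neighborhood <- SchoolQuality -> ClassSize -> Attendance
  P3: ParentEd <- Neighborhood -> Attendance
Condition 1 (no descendant of ParentEd in the set): holds — descendants of ParentEd are {Attendance, Tutoring}; none are in {ClassSize}.
Condition 2 (every backdoor path blocked by {ClassSize}):
  P1: open — collider(s) ClassSize are conditioned on (or have a conditioned descendant) and no non-collider on the path is in the set.
  P2: blocked at chain node ClassSize ∈ conditioning set.
  P3: open — no interior node is in the conditioning set.
{ClassSize} does not satisfy the backdoor criterion.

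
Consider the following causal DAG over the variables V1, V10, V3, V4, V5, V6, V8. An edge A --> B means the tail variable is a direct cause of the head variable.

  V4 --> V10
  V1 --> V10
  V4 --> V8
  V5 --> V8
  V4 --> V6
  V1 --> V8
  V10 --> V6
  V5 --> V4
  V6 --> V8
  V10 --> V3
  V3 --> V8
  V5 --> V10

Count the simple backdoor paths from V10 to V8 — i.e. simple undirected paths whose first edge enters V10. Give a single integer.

7

A backdoor path from V10 to V8 is any simple undirected path whose first edge points into V10 (i.e. leaves V10 via a parent).
Parents of V10: {V1, V4, V5}.
Enumerating:
  P1: V10 <- V5 -> V4 -> V6 -> V8
  P2: V10 <- V5 -> V4 -> V8
  P3: V10 <- V5 -> V8
  P4: V10 <- V4 <- V5 -> V8
  P5: V10 <- V4 -> V6 -> V8
  P6: V10 <- V4 -> V8
  P7: V10 <- V1 -> V8
That exhausts the simple backdoor paths. Count: 7.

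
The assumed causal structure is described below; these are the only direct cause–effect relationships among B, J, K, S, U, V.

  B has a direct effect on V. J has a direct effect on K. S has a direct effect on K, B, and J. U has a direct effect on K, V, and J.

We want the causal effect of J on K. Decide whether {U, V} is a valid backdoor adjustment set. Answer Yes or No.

No

Backdoor paths from J to K (paths whose first edge points into J):
  P1: J <- S -> B -> V <- U -> K
  P2: J <- S -> K
  P3: J <- U -> K
  P4: J <- U -> V <- B <- S -> K
Condition 1 (no descendant of J in the set): holds — descendants of J are {K}; none are in {U, V}.
Condition 2 (every backdoor path blocked by {U, V}):
  P1: blocked at fork node U ∈ conditioning set.
  P2: open — no interior node is in the conditioning set.
  P3: blocked at fork node U ∈ conditioning set.
  P4: blocked at fork node U ∈ conditioning set.
{U, V} does not satisfy the backdoor criterion.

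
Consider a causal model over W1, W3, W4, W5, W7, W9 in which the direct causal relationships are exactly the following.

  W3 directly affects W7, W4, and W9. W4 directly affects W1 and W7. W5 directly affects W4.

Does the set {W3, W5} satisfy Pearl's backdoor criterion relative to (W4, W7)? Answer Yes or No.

Backdoor paths from W4 to W7 (paths whose first edge points into W4):
  P1: W4 <- W3 -> W7
Condition 1 (no descendant of W4 in the set): holds — descendants of W4 are {W1, W7}; none are in {W3, W5}.
Condition 2 (every backdoor path blocked by {W3, W5}):
  P1: blocked at fork node W3 ∈ conditioning set.
{W3, W5} satisfies the backdoor criterion.

Yes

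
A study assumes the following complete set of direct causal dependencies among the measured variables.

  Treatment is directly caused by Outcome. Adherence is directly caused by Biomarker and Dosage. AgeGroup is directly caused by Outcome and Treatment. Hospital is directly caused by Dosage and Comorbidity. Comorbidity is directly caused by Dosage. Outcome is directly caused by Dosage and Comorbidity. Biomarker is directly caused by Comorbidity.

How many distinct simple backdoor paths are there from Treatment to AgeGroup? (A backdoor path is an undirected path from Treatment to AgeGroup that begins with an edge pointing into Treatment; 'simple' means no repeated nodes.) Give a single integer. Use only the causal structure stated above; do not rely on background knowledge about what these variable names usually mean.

A backdoor path from Treatment to AgeGroup is any simple undirected path whose first edge points into Treatment (i.e. leaves Treatment via a parent).
Parents of Treatment: {Outcome}.
Enumerating:
  P1: Treatment <- Outcome -> AgeGroup
That exhausts the simple backdoor paths. Count: 1.

1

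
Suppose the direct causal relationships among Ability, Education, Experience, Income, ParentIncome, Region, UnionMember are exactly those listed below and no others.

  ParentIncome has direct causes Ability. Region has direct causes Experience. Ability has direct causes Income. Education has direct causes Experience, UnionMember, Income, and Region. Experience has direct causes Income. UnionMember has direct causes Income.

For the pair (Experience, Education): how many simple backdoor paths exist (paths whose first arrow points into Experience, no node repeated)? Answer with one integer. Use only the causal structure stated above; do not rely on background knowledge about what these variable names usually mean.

A backdoor path from Experience to Education is any simple undirected path whose first edge points into Experience (i.e. leaves Experience via a parent).
Parents of Experience: {Income}.
Enumerating:
  P1: Experience <- Income -> UnionMember -> Education
  P2: Experience <- Income -> Education
That exhausts the simple backdoor paths. Count: 2.

2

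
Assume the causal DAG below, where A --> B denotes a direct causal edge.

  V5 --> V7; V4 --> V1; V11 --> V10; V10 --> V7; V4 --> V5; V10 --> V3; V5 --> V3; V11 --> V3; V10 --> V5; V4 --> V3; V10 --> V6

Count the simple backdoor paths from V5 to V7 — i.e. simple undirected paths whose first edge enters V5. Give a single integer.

A backdoor path from V5 to V7 is any simple undirected path whose first edge points into V5 (i.e. leaves V5 via a parent).
Parents of V5: {V10, V4}.
Enumerating:
  P1: V5 <- V10 -> V7
  P2: V5 <- V4 -> V3 <- V11 -> V10 -> V7
  P3: V5 <- V4 -> V3 <- V10 -> V7
That exhausts the simple backdoor paths. Count: 3.

3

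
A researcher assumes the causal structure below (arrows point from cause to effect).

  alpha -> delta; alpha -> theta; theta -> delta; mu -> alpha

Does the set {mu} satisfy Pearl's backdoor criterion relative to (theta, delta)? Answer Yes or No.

No

Backdoor paths from theta to delta (paths whose first edge points into theta):
  P1: theta <- alpha -> delta
Condition 1 (no descendant of theta in the set): holds — descendants of theta are {delta}; none are in {mu}.
Condition 2 (every backdoor path blocked by {mu}):
  P1: open — no interior node is in the conditioning set.
{mu} does not satisfy the backdoor criterion.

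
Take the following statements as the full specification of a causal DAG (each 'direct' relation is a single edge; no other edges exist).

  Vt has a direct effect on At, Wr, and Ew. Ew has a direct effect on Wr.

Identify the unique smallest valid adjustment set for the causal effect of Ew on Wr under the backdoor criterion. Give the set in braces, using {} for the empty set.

Variables eligible for adjustment (non-descendants of Ew, excluding Ew and Wr): {At, Vt}.
Backdoor paths from Ew to Wr:
  P1: Ew <- Vt -> Wr
The empty set is not sufficient: P1 (Ew <- Vt -> Wr) has no collider blocking it and no conditioned non-collider, so it is open.
Try {Vt}:
  P1: blocked at fork node Vt ∈ conditioning set.
{Vt} contains no descendant of Ew and blocks every backdoor path.
No other singleton works — e.g. {At} leaves P1 open — so {Vt} is the unique smallest valid adjustment set.

{Vt}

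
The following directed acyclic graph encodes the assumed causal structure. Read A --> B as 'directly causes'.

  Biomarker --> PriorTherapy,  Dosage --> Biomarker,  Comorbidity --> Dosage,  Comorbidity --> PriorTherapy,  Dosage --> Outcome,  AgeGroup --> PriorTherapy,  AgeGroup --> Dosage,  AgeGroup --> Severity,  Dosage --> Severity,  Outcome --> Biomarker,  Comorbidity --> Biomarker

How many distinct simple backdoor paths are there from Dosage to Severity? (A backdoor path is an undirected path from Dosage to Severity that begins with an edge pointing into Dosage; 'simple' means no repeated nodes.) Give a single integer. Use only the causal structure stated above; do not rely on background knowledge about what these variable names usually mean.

3

A backdoor path from Dosage to Severity is any simple undirected path whose first edge points into Dosage (i.e. leaves Dosage via a parent).
Parents of Dosage: {AgeGroup, Comorbidity}.
Enumerating:
  P1: Dosage <- AgeGroup -> Severity
  P2: Dosage <- Comorbidity -> Biomarker -> PriorTherapy <- AgeGroup -> Severity
  P3: Dosage <- Comorbidity -> PriorTherapy <- AgeGroup -> Severity
That exhausts the simple backdoor paths. Count: 3.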